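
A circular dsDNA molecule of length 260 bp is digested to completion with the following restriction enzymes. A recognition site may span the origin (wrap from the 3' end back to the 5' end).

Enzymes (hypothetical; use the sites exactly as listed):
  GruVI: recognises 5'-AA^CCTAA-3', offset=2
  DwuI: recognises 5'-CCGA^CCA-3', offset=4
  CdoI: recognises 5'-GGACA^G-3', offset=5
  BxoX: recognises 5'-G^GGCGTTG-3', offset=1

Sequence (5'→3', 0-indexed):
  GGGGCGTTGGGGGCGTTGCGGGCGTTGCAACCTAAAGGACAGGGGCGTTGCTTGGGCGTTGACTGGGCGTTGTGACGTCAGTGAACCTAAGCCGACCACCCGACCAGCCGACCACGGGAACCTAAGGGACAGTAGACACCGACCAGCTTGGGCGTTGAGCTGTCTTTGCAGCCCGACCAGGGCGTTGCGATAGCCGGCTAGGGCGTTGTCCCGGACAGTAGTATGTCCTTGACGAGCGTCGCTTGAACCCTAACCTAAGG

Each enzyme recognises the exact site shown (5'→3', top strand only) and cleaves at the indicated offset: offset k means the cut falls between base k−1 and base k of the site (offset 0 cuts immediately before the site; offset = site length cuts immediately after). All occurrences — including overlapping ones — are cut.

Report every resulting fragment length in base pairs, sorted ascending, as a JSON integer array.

Scan for sites:
  GruVI AACCTAA/2: at [28, 83, 118, 251] ⇒ [30, 85, 120, 253]
  DwuI CCGACCA/4: at [91, 99, 107, 138, 172] ⇒ [95, 103, 111, 142, 176]
  CdoI GGACAG/5: at [36, 126, 212] ⇒ [41, 131, 217]
  BxoX GGGCGTTG/1: at [1, 10, 19, 42, 53, 64, 149, 179, 200] ⇒ [2, 11, 20, 43, 54, 65, 150, 180, 201]

Pooled cuts: [2, 11, 20, 30, 41, 43, 54, 65, 85, 95, 103, 111, 120, 131, 142, 150, 176, 180, 201, 217, 253]

Fragment lengths:
  2→11: 9 bp
  11→20: 9 bp
  20→30: 10 bp
  30→41: 11 bp
  41→43: 2 bp
  43→54: 11 bp
  54→65: 11 bp
  65→85: 20 bp
  85→95: 10 bp
  95→103: 8 bp
  103→111: 8 bp
  111→120: 9 bp
  120→131: 11 bp
  131→142: 11 bp
  142→150: 8 bp
  150→176: 26 bp
  176→180: 4 bp
  180→201: 21 bp
  201→217: 16 bp
  217→253: 36 bp
  253→2 (wrap): 260-253+2 = 9 bp

[2,4,8,8,8,9,9,9,9,10,10,11,11,11,11,11,16,20,21,26,36]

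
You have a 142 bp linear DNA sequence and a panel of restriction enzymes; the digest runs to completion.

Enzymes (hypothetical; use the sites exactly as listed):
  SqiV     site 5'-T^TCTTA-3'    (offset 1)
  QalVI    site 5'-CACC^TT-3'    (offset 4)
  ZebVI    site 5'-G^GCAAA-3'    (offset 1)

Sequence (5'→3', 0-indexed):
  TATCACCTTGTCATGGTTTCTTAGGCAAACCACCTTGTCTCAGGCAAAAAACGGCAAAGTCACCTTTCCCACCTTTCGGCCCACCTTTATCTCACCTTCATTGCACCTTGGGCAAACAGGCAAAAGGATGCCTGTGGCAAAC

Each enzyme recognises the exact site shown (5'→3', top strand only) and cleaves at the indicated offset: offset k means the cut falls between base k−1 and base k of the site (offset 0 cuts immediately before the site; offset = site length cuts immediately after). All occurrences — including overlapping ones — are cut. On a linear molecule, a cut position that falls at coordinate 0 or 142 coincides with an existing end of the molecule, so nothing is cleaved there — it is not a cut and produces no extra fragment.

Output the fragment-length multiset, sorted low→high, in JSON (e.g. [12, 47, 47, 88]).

[4,6,6,7,8,9,9,10,10,11,11,11,11,12,17]

Per-enzyme occurrences:
  SqiV TTCTTA/1: at [17] ⇒ [18]
  QalVI CACCTT/4: at [3, 30, 60, 69, 81, 92, 103] ⇒ [7, 34, 64, 73, 85, 96, 107]
  ZebVI GGCAAA/1: at [23, 42, 52, 110, 118, 135] ⇒ [24, 43, 53, 111, 119, 136]

Pooled cuts: [7, 18, 24, 34, 43, 53, 64, 73, 85, 96, 107, 111, 119, 136]

Fragment lengths:
  [0,7): 7 bp
  [7,18): 11 bp
  [18,24): 6 bp
  [24,34): 10 bp
  [34,43): 9 bp
  [43,53): 10 bp
  [53,64): 11 bp
  [64,73): 9 bp
  [73,85): 12 bp
  [85,96): 11 bp
  [96,107): 11 bp
  [107,111): 4 bp
  [111,119): 8 bp
  [119,136): 17 bp
  [136,142): 6 bp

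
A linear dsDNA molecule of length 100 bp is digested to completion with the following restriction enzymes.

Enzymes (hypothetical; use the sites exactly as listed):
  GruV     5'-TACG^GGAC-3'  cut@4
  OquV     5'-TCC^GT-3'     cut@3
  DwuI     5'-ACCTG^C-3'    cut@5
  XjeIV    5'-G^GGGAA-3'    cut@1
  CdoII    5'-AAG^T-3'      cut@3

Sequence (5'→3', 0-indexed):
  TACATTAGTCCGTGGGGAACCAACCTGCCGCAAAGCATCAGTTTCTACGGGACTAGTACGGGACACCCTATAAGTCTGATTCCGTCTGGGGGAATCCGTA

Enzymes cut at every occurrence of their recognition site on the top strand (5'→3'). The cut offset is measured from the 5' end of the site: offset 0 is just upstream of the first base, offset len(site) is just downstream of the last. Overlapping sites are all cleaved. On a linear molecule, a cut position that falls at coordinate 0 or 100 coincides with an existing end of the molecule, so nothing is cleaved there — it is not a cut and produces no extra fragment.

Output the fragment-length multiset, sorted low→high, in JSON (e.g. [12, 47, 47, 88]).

Per-enzyme occurrences:
  GruV TACGGGAC/4: at [45, 56] ⇒ [49, 60]
  OquV TCCGT/3: at [8, 80, 94] ⇒ [11, 83, 97]
  DwuI ACCTGC/5: at [22] ⇒ [27]
  XjeIV GGGGAA/1: at [13, 88] ⇒ [14, 89]
  CdoII AAGT/3: at [71] ⇒ [74]

All cut coordinates (distinct, sorted): [11, 14, 27, 49, 60, 74, 83, 89, 97]

Fragment lengths:
  [0,11): 11 bp
  [11,14): 3 bp
  [14,27): 13 bp
  [27,49): 22 bp
  [49,60): 11 bp
  [60,74): 14 bp
  [74,83): 9 bp
  [83,89): 6 bp
  [89,97): 8 bp
  [97,100): 3 bp

[3,3,6,8,9,11,11,13,14,22]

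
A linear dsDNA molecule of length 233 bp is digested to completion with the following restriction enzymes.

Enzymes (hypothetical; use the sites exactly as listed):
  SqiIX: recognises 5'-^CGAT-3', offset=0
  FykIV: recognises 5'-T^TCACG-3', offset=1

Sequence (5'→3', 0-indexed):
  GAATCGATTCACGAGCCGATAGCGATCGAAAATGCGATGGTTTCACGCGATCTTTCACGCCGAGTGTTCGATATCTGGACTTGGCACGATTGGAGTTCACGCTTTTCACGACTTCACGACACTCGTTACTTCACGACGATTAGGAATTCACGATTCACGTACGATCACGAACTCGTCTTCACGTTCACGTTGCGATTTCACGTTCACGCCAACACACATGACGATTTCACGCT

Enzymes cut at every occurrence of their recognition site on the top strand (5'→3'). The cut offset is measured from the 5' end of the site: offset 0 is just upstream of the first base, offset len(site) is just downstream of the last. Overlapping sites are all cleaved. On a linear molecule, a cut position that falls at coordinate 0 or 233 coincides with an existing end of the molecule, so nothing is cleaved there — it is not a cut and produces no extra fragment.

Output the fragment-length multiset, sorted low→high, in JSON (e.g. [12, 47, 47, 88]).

Per-enzyme occurrences:
  SqiIX (CGAT, off=0): starts [4, 16, 22, 34, 47, 68, 86, 136, 150, 161, 192, 221] → cuts [4, 16, 22, 34, 47, 68, 86, 136, 150, 161, 192, 221]
  FykIV (TTCACG, off=1): starts [7, 41, 53, 95, 104, 112, 129, 146, 153, 177, 183, 196, 202, 225] → cuts [8, 42, 54, 96, 105, 113, 130, 147, 154, 178, 184, 197, 203, 226]

Pooled cuts: [4, 8, 16, 22, 34, 42, 47, 54, 68, 86, 96, 105, 113, 130, 136, 147, 150, 154, 161, 178, 184, 192, 197, 203, 221, 226]

Fragments:
  [0,4): 4 bp
  [4,8): 4 bp
  [8,16): 8 bp
  [16,22): 6 bp
  [22,34): 12 bp
  [34,42): 8 bp
  [42,47): 5 bp
  [47,54): 7 bp
  [54,68): 14 bp
  [68,86): 18 bp
  [86,96): 10 bp
  [96,105): 9 bp
  [105,113): 8 bp
  [113,130): 17 bp
  [130,136): 6 bp
  [136,147): 11 bp
  [147,150): 3 bp
  [150,154): 4 bp
  [154,161): 7 bp
  [161,178): 17 bp
  [178,184): 6 bp
  [184,192): 8 bp
  [192,197): 5 bp
  [197,203): 6 bp
  [203,221): 18 bp
  [221,226): 5 bp
  [226,233): 7 bp

[3,4,4,4,5,5,5,6,6,6,6,7,7,7,8,8,8,8,9,10,11,12,14,17,17,18,18]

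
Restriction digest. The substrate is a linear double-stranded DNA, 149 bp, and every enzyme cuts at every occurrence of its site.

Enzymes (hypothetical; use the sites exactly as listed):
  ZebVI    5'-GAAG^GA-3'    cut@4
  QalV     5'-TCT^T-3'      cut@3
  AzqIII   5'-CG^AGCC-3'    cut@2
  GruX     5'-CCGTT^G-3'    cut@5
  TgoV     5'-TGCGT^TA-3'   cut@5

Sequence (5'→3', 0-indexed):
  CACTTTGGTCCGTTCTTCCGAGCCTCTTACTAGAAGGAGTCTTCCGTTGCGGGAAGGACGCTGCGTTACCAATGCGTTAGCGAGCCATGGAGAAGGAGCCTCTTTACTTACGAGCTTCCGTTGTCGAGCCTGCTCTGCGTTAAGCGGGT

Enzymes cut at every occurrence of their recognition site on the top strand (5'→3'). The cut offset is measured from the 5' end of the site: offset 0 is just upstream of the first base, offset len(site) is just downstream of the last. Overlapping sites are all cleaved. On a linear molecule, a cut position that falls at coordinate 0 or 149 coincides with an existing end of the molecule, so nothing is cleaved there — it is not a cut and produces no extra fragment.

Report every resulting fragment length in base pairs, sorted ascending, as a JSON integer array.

Site scan:
  ZebVI GAAGGA/4: at [32, 52, 91] ⇒ [36, 56, 95]
  QalV TCTT/3: at [13, 24, 39, 100] ⇒ [16, 27, 42, 103]
  AzqIII CGAGCC/2: at [18, 80, 124] ⇒ [20, 82, 126]
  GruX CCGTTG/5: at [43, 117] ⇒ [48, 122]
  TgoV TGCGTTA/5: at [61, 72, 135] ⇒ [66, 77, 140]

Pooled cuts: [16, 20, 27, 36, 42, 48, 56, 66, 77, 82, 95, 103, 122, 126, 140]

Fragment lengths:
  [0,16): 16 bp
  [16,20): 4 bp
  [20,27): 7 bp
  [27,36): 9 bp
  [36,42): 6 bp
  [42,48): 6 bp
  [48,56): 8 bp
  [56,66): 10 bp
  [66,77): 11 bp
  [77,82): 5 bp
  [82,95): 13 bp
  [95,103): 8 bp
  [103,122): 19 bp
  [122,126): 4 bp
  [126,140): 14 bp
  [140,149): 9 bp

[4,4,5,6,6,7,8,8,9,9,10,11,13,14,16,19]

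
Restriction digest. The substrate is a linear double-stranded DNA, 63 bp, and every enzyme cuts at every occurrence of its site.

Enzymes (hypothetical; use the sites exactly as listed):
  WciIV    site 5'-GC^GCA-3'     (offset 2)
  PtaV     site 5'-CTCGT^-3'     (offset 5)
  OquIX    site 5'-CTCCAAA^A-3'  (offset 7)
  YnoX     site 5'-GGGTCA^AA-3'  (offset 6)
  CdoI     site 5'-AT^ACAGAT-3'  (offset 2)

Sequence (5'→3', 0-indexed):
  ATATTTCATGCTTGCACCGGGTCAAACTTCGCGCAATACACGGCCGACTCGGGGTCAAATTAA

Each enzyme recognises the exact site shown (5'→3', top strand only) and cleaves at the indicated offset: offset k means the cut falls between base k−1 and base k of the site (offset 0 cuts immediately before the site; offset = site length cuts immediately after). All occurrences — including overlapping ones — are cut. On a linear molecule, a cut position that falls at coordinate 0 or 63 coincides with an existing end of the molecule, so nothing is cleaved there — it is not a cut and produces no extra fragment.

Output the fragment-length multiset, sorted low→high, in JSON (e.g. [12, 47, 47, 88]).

Per-enzyme occurrences:
  WciIV GCGCA/2: at [30] ⇒ [32]
  PtaV (CTCGT, off=5): no sites
  OquIX (CTCCAAAA, off=7): no sites
  YnoX GGGTCAAA/6: at [18, 51] ⇒ [24, 57]
  CdoI (ATACAGAT, off=2): no sites

Pooled cuts: [24, 32, 57]

Fragments:
  [0,24): 24 bp
  [24,32): 8 bp
  [32,57): 25 bp
  [57,63): 6 bp

[6,8,24,25]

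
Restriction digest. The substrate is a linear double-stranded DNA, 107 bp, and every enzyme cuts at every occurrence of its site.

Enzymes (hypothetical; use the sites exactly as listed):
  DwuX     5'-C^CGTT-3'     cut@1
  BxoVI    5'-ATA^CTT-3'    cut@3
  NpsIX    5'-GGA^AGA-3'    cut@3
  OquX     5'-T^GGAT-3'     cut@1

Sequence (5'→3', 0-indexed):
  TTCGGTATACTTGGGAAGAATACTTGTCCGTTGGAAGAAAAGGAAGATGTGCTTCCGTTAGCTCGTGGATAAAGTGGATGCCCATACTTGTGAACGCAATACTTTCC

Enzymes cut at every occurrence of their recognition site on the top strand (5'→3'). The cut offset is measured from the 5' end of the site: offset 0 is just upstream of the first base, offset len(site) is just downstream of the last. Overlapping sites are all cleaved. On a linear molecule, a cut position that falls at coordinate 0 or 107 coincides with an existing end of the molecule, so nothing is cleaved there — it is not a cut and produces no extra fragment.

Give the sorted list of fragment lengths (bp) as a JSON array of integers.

[6,6,6,7,7,9,9,9,11,11,11,15]

Per-enzyme occurrences:
  DwuX CCGTT/1: at [27, 54] ⇒ [28, 55]
  BxoVI ATACTT/3: at [6, 19, 83, 98] ⇒ [9, 22, 86, 101]
  NpsIX GGAAGA/3: at [13, 32, 41] ⇒ [16, 35, 44]
  OquX TGGAT/1: at [65, 74] ⇒ [66, 75]

Pooled cuts: [9, 16, 22, 28, 35, 44, 55, 66, 75, 86, 101]

Fragments:
  [0,9): 9 bp
  [9,16): 7 bp
  [16,22): 6 bp
  [22,28): 6 bp
  [28,35): 7 bp
  [35,44): 9 bp
  [44,55): 11 bp
  [55,66): 11 bp
  [66,75): 9 bp
  [75,86): 11 bp
  [86,101): 15 bp
  [101,107): 6 bp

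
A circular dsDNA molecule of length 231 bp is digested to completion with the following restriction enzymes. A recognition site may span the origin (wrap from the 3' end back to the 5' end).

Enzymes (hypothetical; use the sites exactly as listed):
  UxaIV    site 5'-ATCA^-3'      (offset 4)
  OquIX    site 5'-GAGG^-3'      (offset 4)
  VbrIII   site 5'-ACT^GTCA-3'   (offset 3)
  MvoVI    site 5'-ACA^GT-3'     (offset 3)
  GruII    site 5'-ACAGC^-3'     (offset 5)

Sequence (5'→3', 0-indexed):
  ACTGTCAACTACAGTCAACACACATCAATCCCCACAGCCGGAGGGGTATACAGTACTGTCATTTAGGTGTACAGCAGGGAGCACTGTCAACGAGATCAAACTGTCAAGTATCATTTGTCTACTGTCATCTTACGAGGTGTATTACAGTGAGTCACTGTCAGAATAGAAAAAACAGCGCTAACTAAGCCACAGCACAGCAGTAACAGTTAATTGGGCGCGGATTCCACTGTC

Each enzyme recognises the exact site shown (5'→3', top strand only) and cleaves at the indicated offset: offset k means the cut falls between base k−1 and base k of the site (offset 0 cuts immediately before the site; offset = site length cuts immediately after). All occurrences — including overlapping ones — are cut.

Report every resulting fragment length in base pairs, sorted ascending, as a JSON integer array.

[4,5,5,6,6,7,8,9,10,10,10,10,11,11,13,14,14,17,18,20,23]

Site scan:
  UxaIV (ATCA, off=4): starts [23, 94, 109] → cuts [27, 98, 113]
  OquIX (GAGG, off=4): starts [40, 133] → cuts [44, 137]
  VbrIII (ACTGTCA, off=3): starts [0, 54, 82, 99, 120, 153, 225] → cuts [3, 57, 85, 102, 123, 156, 228]
  MvoVI (ACAGT, off=3): starts [10, 49, 143, 202] → cuts [13, 52, 146, 205]
  GruII (ACAGC, off=5): starts [33, 70, 171, 188, 193] → cuts [38, 75, 176, 193, 198]

All cut coordinates (distinct, sorted): [3, 13, 27, 38, 44, 52, 57, 75, 85, 98, 102, 113, 123, 137, 146, 156, 176, 193, 198, 205, 228]

Fragment lengths:
  3→13: 10 bp
  13→27: 14 bp
  27→38: 11 bp
  38→44: 6 bp
  44→52: 8 bp
  52→57: 5 bp
  57→75: 18 bp
  75→85: 10 bp
  85→98: 13 bp
  98→102: 4 bp
  102→113: 11 bp
  113→123: 10 bp
  123→137: 14 bp
  137→146: 9 bp
  146→156: 10 bp
  156→176: 20 bp
  176→193: 17 bp
  193→198: 5 bp
  198→205: 7 bp
  205→228: 23 bp
  228→3 (wrap): 231-228+3 = 6 bp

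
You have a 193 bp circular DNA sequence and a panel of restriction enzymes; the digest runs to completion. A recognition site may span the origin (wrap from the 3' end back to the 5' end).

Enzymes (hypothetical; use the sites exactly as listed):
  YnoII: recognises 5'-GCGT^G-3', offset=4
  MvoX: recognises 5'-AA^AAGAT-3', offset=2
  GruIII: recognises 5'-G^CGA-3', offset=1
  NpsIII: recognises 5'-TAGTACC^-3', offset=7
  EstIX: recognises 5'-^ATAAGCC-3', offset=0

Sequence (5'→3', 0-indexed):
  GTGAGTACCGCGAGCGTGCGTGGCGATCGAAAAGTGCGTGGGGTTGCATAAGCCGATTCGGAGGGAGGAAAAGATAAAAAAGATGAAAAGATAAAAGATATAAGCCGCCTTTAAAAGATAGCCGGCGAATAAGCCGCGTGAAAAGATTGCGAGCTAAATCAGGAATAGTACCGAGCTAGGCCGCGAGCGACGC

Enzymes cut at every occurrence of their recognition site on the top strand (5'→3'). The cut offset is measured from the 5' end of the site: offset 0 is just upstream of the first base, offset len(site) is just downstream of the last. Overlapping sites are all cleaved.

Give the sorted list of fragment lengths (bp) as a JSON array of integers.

[2,3,3,4,4,5,7,7,7,8,8,8,8,9,11,11,11,15,16,23,23]

Site scan:
  YnoII (GCGTG, off=4): starts [13, 17, 35, 135, 191] → cuts [2, 17, 21, 39, 139]
  MvoX (AAAAGAT, off=2): starts [68, 77, 85, 92, 112, 140] → cuts [70, 79, 87, 94, 114, 142]
  GruIII (GCGA, off=1): starts [9, 22, 124, 148, 182, 186] → cuts [10, 23, 125, 149, 183, 187]
  NpsIII (TAGTACC, off=7): starts [165] → cuts [172]
  EstIX (ATAAGCC, off=0): starts [47, 99, 128] → cuts [47, 99, 128]

All cut coordinates (distinct, sorted): [2, 10, 17, 21, 23, 39, 47, 70, 79, 87, 94, 99, 114, 125, 128, 139, 142, 149, 172, 183, 187]

Fragment lengths:
  2→10: 8 bp
  10→17: 7 bp
  17→21: 4 bp
  21→23: 2 bp
  23→39: 16 bp
  39→47: 8 bp
  47→70: 23 bp
  70→79: 9 bp
  79→87: 8 bp
  87→94: 7 bp
  94→99: 5 bp
  99→114: 15 bp
  114→125: 11 bp
  125→128: 3 bp
  128→139: 11 bp
  139→142: 3 bp
  142→149: 7 bp
  149→172: 23 bp
  172→183: 11 bp
  183→187: 4 bp
  187→2 (wrap): 193-187+2 = 8 bp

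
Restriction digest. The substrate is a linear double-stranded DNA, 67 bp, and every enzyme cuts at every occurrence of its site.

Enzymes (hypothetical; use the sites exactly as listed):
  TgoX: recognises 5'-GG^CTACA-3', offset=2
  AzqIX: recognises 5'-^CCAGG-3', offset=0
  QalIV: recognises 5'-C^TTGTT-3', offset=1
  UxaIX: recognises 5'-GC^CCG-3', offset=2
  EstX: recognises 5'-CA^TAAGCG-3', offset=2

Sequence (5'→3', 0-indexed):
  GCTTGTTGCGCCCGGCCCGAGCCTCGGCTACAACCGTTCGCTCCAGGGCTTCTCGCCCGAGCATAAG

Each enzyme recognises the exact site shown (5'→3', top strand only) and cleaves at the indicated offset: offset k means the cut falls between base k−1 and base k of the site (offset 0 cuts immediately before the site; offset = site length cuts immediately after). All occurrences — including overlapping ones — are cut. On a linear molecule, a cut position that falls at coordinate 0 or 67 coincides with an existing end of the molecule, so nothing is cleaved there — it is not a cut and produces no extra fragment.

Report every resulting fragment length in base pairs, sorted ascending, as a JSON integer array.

[2,5,9,11,11,14,15]

Scan for sites:
  TgoX GGCTACA/2: at [25] ⇒ [27]
  AzqIX CCAGG/0: at [42] ⇒ [42]
  QalIV CTTGTT/1: at [1] ⇒ [2]
  UxaIX GCCCG/2: at [9, 14, 54] ⇒ [11, 16, 56]
  EstX (CATAAGCG, off=2): no sites

All cut coordinates (distinct, sorted): [2, 11, 16, 27, 42, 56]

Fragments:
  [0,2): 2 bp
  [2,11): 9 bp
  [11,16): 5 bp
  [16,27): 11 bp
  [27,42): 15 bp
  [42,56): 14 bp
  [56,67): 11 bp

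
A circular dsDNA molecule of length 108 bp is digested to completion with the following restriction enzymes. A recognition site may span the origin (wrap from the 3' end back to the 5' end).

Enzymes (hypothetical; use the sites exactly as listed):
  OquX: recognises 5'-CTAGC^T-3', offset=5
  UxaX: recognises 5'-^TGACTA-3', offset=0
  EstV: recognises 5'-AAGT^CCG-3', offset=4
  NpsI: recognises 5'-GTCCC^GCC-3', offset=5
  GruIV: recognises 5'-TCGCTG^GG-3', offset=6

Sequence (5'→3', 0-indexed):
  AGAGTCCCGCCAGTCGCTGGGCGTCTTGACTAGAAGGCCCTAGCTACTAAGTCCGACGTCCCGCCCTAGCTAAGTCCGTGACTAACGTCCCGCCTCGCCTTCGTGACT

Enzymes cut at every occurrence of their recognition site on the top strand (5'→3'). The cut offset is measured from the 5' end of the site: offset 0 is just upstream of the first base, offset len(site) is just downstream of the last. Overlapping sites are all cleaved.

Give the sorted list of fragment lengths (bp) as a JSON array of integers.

[3,5,7,8,8,10,11,12,13,13,18]

Site scan:
  OquX CTAGCT/5: at [39, 65] ⇒ [44, 70]
  UxaX TGACTA/0: at [26, 78, 103] ⇒ [26, 78, 103]
  EstV AAGTCCG/4: at [48, 71] ⇒ [52, 75]
  NpsI GTCCCGCC/5: at [3, 57, 86] ⇒ [8, 62, 91]
  GruIV TCGCTGGG/6: at [13] ⇒ [19]

All cut coordinates (distinct, sorted): [8, 19, 26, 44, 52, 62, 70, 75, 78, 91, 103]

Fragments:
  8→19: 11 bp
  19→26: 7 bp
  26→44: 18 bp
  44→52: 8 bp
  52→62: 10 bp
  62→70: 8 bp
  70→75: 5 bp
  75→78: 3 bp
  78→91: 13 bp
  91→103: 12 bp
  103→8 (wrap): 108-103+8 = 13 bp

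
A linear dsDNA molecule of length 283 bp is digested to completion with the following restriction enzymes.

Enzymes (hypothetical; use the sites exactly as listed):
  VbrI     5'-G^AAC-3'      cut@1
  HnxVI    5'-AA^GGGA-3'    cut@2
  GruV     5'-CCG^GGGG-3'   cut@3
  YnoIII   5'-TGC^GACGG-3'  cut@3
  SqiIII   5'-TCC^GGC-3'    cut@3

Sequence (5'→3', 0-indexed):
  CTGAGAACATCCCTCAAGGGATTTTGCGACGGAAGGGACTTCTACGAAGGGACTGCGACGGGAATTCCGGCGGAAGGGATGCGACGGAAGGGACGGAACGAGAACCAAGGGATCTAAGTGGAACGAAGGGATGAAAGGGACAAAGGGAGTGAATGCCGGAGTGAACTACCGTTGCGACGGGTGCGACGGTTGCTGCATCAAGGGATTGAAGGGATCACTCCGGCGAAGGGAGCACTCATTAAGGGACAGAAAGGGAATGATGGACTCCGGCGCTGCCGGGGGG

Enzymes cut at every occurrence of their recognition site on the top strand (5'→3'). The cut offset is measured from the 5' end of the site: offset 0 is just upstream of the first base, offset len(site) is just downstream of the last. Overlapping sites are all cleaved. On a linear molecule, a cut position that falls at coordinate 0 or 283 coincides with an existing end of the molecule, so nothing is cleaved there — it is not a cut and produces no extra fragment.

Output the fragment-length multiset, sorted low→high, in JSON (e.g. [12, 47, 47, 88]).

Scan for sites:
  VbrI GAAC/1: at [4, 95, 101, 120, 162] ⇒ [5, 96, 102, 121, 163]
  HnxVI AAGGGA/2: at [15, 32, 46, 73, 87, 106, 125, 134, 142, 199, 208, 225, 240, 250] ⇒ [17, 34, 48, 75, 89, 108, 127, 136, 144, 201, 210, 227, 242, 252]
  GruV CCGGGGG/3: at [275] ⇒ [278]
  YnoIII TGCGACGG/3: at [24, 53, 79, 172, 181] ⇒ [27, 56, 82, 175, 184]
  SqiIII TCCGGC/3: at [65, 218, 265] ⇒ [68, 221, 268]

All cut coordinates (distinct, sorted): [5, 17, 27, 34, 48, 56, 68, 75, 82, 89, 96, 102, 108, 121, 127, 136, 144, 163, 175, 184, 201, 210, 221, 227, 242, 252, 268, 278]

Fragment lengths:
  [0,5): 5 bp
  [5,17): 12 bp
  [17,27): 10 bp
  [27,34): 7 bp
  [34,48): 14 bp
  [48,56): 8 bp
  [56,68): 12 bp
  [68,75): 7 bp
  [75,82): 7 bp
  [82,89): 7 bp
  [89,96): 7 bp
  [96,102): 6 bp
  [102,108): 6 bp
  [108,121): 13 bp
  [121,127): 6 bp
  [127,136): 9 bp
  [136,144): 8 bp
  [144,163): 19 bp
  [163,175): 12 bp
  [175,184): 9 bp
  [184,201): 17 bp
  [201,210): 9 bp
  [210,221): 11 bp
  [221,227): 6 bp
  [227,242): 15 bp
  [242,252): 10 bp
  [252,268): 16 bp
  [268,278): 10 bp
  [278,283): 5 bp

[5,5,6,6,6,6,7,7,7,7,7,8,8,9,9,9,10,10,10,11,12,12,12,13,14,15,16,17,19]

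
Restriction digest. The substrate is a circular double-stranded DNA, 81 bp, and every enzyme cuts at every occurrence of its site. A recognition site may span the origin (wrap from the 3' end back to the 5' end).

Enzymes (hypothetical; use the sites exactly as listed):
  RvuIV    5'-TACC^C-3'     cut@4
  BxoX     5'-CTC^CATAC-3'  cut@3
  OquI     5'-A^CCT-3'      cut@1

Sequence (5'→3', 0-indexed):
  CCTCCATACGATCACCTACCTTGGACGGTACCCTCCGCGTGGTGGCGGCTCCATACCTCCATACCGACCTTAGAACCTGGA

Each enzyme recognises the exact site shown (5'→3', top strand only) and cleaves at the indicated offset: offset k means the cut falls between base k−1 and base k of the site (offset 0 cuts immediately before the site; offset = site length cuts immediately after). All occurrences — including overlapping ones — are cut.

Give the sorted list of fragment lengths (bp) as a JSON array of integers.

Scan for sites:
  RvuIV TACCC/4: at [28] ⇒ [32]
  BxoX CTCCATAC/3: at [1, 48, 56] ⇒ [4, 51, 59]
  OquI ACCT/1: at [13, 17, 54, 66, 74, 80] ⇒ [0, 14, 18, 55, 67, 75]

All cut coordinates (distinct, sorted): [0, 4, 14, 18, 32, 51, 55, 59, 67, 75]

Fragments:
  0→4: 4 bp
  4→14: 10 bp
  14→18: 4 bp
  18→32: 14 bp
  32→51: 19 bp
  51→55: 4 bp
  55→59: 4 bp
  59→67: 8 bp
  67→75: 8 bp
  75→0 (wrap): 81-75+0 = 6 bp

[4,4,4,4,6,8,8,10,14,19]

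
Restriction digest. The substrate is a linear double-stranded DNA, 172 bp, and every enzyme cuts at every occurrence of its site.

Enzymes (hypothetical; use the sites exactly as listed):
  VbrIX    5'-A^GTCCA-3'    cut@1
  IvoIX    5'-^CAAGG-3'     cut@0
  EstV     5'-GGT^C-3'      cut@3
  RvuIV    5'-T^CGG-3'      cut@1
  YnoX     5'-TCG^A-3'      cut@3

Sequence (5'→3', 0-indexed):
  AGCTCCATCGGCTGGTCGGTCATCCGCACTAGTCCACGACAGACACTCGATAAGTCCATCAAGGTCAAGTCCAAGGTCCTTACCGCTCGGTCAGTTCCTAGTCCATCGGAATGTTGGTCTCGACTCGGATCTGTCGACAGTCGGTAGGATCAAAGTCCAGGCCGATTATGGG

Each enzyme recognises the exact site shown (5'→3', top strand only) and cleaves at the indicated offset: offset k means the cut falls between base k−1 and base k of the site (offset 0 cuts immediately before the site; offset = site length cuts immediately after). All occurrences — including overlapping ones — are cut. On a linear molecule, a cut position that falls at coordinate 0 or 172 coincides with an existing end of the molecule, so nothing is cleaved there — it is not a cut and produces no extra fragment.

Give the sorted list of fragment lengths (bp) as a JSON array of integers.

[3,3,3,4,4,4,4,5,6,6,6,6,8,8,9,10,11,11,12,13,18,18]

Scan for sites:
  VbrIX (AGTCCA, off=1): starts [30, 52, 67, 99, 153] → cuts [31, 53, 68, 100, 154]
  IvoIX (CAAGG, off=0): starts [59, 71] → cuts [59, 71]
  EstV (GGTC, off=3): starts [13, 17, 62, 74, 88, 115] → cuts [16, 20, 65, 77, 91, 118]
  RvuIV (TCGG, off=1): starts [7, 15, 86, 105, 124, 140] → cuts [8, 16, 87, 106, 125, 141]
  YnoX (TCGA, off=3): starts [46, 119, 133] → cuts [49, 122, 136]

Pooled cuts: [8, 16, 20, 31, 49, 53, 59, 65, 68, 71, 77, 87, 91, 100, 106, 118, 122, 125, 136, 141, 154]

Fragments:
  [0,8): 8 bp
  [8,16): 8 bp
  [16,20): 4 bp
  [20,31): 11 bp
  [31,49): 18 bp
  [49,53): 4 bp
  [53,59): 6 bp
  [59,65): 6 bp
  [65,68): 3 bp
  [68,71): 3 bp
  [71,77): 6 bp
  [77,87): 10 bp
  [87,91): 4 bp
  [91,100): 9 bp
  [100,106): 6 bp
  [106,118): 12 bp
  [118,122): 4 bp
  [122,125): 3 bp
  [125,136): 11 bp
  [136,141): 5 bp
  [141,154): 13 bp
  [154,172): 18 bp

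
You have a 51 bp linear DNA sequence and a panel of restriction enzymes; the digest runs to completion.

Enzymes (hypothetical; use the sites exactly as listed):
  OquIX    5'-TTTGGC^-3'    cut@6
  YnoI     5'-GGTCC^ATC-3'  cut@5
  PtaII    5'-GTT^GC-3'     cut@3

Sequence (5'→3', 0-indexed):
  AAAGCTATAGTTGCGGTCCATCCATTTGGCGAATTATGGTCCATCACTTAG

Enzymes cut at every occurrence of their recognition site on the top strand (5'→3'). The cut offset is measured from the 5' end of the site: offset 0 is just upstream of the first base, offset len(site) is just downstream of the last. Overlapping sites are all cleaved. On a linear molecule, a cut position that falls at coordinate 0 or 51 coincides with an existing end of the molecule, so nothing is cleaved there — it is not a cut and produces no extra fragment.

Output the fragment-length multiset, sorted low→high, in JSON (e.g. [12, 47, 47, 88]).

Scan for sites:
  OquIX TTTGGC/6: at [24] ⇒ [30]
  YnoI GGTCCATC/5: at [14, 37] ⇒ [19, 42]
  PtaII GTTGC/3: at [9] ⇒ [12]

Pooled cuts: [12, 19, 30, 42]

Fragments:
  [0,12): 12 bp
  [12,19): 7 bp
  [19,30): 11 bp
  [30,42): 12 bp
  [42,51): 9 bp

[7,9,11,12,12]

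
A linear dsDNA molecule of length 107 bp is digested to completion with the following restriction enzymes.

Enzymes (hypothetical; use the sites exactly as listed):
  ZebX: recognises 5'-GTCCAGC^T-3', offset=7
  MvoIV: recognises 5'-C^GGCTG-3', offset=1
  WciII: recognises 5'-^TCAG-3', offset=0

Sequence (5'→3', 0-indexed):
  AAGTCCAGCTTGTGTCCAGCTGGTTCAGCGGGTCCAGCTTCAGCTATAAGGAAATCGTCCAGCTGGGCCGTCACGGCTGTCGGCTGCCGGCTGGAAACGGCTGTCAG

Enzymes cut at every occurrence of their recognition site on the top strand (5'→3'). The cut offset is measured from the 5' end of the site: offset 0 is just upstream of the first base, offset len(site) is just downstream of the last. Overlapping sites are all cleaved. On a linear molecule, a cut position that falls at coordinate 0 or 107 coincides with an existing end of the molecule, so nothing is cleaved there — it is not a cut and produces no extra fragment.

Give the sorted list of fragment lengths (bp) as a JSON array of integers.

Per-enzyme occurrences:
  ZebX GTCCAGCT/7: at [2, 13, 31, 56] ⇒ [9, 20, 38, 63]
  MvoIV CGGCTG/1: at [73, 80, 87, 97] ⇒ [74, 81, 88, 98]
  WciII TCAG/0: at [24, 39, 103] ⇒ [24, 39, 103]

Pooled cuts: [9, 20, 24, 38, 39, 63, 74, 81, 88, 98, 103]

Fragments:
  [0,9): 9 bp
  [9,20): 11 bp
  [20,24): 4 bp
  [24,38): 14 bp
  [38,39): 1 bp
  [39,63): 24 bp
  [63,74): 11 bp
  [74,81): 7 bp
  [81,88): 7 bp
  [88,98): 10 bp
  [98,103): 5 bp
  [103,107): 4 bp

[1,4,4,5,7,7,9,10,11,11,14,24]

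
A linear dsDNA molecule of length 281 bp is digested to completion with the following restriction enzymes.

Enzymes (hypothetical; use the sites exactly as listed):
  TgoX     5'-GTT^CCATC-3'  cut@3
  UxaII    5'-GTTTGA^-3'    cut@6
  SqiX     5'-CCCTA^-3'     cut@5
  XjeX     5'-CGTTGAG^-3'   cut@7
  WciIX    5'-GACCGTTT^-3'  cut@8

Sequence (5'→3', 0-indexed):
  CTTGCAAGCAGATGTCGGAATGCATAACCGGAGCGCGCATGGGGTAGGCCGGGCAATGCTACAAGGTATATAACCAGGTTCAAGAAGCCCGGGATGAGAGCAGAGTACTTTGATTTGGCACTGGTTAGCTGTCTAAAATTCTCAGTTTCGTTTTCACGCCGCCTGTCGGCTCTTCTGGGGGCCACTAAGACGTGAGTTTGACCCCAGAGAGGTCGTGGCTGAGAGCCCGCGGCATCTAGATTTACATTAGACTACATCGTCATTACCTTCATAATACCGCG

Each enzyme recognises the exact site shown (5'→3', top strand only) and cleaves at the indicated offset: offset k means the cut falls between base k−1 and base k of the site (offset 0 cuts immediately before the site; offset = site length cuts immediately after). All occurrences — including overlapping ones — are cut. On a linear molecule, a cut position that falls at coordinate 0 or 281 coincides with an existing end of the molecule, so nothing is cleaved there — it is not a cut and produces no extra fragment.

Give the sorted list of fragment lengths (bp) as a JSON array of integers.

[80,201]

Scan for sites:
  TgoX (GTTCCATC, off=3): no sites
  UxaII (GTTTGA, off=6): starts [195] → cuts [201]
  SqiX (CCCTA, off=5): no sites
  XjeX (CGTTGAG, off=7): no sites
  WciIX (GACCGTTT, off=8): no sites

Pooled cuts: [201]

Fragments:
  [0,201): 201 bp
  [201,281): 80 bp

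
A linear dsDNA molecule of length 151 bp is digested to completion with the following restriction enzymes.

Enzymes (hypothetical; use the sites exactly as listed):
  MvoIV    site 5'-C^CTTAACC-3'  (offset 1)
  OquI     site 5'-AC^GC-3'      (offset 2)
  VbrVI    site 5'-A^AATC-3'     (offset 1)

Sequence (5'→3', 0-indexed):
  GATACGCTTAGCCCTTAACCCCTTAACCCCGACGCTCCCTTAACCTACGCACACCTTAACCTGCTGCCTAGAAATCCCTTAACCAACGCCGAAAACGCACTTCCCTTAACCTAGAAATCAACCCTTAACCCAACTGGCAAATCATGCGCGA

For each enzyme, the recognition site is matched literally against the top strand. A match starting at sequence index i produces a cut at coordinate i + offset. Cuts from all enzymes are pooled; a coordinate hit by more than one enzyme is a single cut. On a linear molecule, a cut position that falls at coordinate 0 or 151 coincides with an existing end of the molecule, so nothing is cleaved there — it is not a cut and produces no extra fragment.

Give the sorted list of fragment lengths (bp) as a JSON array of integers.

Per-enzyme occurrences:
  MvoIV CCTTAACC/1: at [12, 20, 37, 53, 76, 103, 122] ⇒ [13, 21, 38, 54, 77, 104, 123]
  OquI ACGC/2: at [3, 31, 46, 85, 94] ⇒ [5, 33, 48, 87, 96]
  VbrVI AAATC/1: at [71, 114, 138] ⇒ [72, 115, 139]

Pooled cuts: [5, 13, 21, 33, 38, 48, 54, 72, 77, 87, 96, 104, 115, 123, 139]

Fragments:
  [0,5): 5 bp
  [5,13): 8 bp
  [13,21): 8 bp
  [21,33): 12 bp
  [33,38): 5 bp
  [38,48): 10 bp
  [48,54): 6 bp
  [54,72): 18 bp
  [72,77): 5 bp
  [77,87): 10 bp
  [87,96): 9 bp
  [96,104): 8 bp
  [104,115): 11 bp
  [115,123): 8 bp
  [123,139): 16 bp
  [139,151): 12 bp

[5,5,5,6,8,8,8,8,9,10,10,11,12,12,16,18]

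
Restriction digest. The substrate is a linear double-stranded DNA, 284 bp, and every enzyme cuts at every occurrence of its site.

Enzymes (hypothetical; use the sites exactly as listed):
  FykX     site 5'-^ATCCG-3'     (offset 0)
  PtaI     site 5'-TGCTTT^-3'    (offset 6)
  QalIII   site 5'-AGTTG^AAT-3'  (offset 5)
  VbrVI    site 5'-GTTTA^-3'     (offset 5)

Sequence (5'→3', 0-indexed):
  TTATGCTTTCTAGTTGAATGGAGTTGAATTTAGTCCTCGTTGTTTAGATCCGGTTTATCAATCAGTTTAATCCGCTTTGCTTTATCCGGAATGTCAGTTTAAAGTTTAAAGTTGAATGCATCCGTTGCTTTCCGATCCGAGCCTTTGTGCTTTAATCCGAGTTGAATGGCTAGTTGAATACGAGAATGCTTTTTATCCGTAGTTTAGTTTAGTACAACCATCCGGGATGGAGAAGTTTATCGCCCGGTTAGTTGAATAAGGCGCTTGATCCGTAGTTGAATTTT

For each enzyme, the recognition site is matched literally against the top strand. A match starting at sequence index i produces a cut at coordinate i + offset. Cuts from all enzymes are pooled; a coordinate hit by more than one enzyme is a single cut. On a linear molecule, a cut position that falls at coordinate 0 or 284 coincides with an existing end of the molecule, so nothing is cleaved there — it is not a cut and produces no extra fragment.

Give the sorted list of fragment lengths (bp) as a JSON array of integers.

Site scan:
  FykX ATCCG/0: at [47, 69, 83, 119, 134, 154, 194, 219, 267] ⇒ [47, 69, 83, 119, 134, 154, 194, 219, 267]
  PtaI TGCTTT/6: at [3, 77, 125, 147, 186] ⇒ [9, 83, 131, 153, 192]
  QalIII AGTTGAAT/5: at [11, 21, 109, 159, 171, 249, 273] ⇒ [16, 26, 114, 164, 176, 254, 278]
  VbrVI GTTTA/5: at [41, 52, 64, 96, 103, 201, 206, 234] ⇒ [46, 57, 69, 101, 108, 206, 211, 239]

All cut coordinates (distinct, sorted): [9, 16, 26, 46, 47, 57, 69, 83, 101, 108, 114, 119, 131, 134, 153, 154, 164, 176, 192, 194, 206, 211, 219, 239, 254, 267, 278]

Fragments:
  [0,9): 9 bp
  [9,16): 7 bp
  [16,26): 10 bp
  [26,46): 20 bp
  [46,47): 1 bp
  [47,57): 10 bp
  [57,69): 12 bp
  [69,83): 14 bp
  [83,101): 18 bp
  [101,108): 7 bp
  [108,114): 6 bp
  [114,119): 5 bp
  [119,131): 12 bp
  [131,134): 3 bp
  [134,153): 19 bp
  [153,154): 1 bp
  [154,164): 10 bp
  [164,176): 12 bp
  [176,192): 16 bp
  [192,194): 2 bp
  [194,206): 12 bp
  [206,211): 5 bp
  [211,219): 8 bp
  [219,239): 20 bp
  [239,254): 15 bp
  [254,267): 13 bp
  [267,278): 11 bp
  [278,284): 6 bp

[1,1,2,3,5,5,6,6,7,7,8,9,10,10,10,11,12,12,12,12,13,14,15,16,18,19,20,20]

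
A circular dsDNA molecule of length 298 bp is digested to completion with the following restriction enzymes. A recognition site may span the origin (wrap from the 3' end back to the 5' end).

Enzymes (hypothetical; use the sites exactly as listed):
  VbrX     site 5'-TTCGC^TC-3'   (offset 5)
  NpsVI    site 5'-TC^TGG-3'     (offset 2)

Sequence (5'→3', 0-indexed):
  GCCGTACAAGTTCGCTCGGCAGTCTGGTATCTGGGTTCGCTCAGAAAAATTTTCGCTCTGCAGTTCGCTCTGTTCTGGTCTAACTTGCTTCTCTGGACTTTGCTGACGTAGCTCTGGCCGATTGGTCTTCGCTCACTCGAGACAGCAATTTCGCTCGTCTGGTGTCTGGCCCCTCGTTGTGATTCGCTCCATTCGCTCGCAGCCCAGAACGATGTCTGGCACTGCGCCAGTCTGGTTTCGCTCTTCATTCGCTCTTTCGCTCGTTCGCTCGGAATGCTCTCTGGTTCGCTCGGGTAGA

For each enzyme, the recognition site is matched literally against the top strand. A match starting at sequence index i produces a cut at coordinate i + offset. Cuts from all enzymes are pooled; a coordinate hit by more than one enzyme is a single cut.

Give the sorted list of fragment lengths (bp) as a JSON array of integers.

[5,7,7,7,8,8,8,9,9,9,9,11,12,13,16,16,18,18,20,21,21,22,24]

Site scan:
  VbrX (TTCGCTC, off=5): starts [10, 35, 51, 63, 127, 149, 182, 191, 236, 247, 255, 263, 284] → cuts [15, 40, 56, 68, 132, 154, 187, 196, 241, 252, 260, 268, 289]
  NpsVI (TCTGG, off=2): starts [22, 29, 73, 91, 112, 157, 164, 214, 230, 279] → cuts [24, 31, 75, 93, 114, 159, 166, 216, 232, 281]

Pooled cuts: [15, 24, 31, 40, 56, 68, 75, 93, 114, 132, 154, 159, 166, 187, 196, 216, 232, 241, 252, 260, 268, 281, 289]

Fragment lengths:
  15→24: 9 bp
  24→31: 7 bp
  31→40: 9 bp
  40→56: 16 bp
  56→68: 12 bp
  68→75: 7 bp
  75→93: 18 bp
  93→114: 21 bp
  114→132: 18 bp
  132→154: 22 bp
  154→159: 5 bp
  159→166: 7 bp
  166→187: 21 bp
  187→196: 9 bp
  196→216: 20 bp
  216→232: 16 bp
  232→241: 9 bp
  241→252: 11 bp
  252→260: 8 bp
  260→268: 8 bp
  268→281: 13 bp
  281→289: 8 bp
  289→15 (wrap): 298-289+15 = 24 bp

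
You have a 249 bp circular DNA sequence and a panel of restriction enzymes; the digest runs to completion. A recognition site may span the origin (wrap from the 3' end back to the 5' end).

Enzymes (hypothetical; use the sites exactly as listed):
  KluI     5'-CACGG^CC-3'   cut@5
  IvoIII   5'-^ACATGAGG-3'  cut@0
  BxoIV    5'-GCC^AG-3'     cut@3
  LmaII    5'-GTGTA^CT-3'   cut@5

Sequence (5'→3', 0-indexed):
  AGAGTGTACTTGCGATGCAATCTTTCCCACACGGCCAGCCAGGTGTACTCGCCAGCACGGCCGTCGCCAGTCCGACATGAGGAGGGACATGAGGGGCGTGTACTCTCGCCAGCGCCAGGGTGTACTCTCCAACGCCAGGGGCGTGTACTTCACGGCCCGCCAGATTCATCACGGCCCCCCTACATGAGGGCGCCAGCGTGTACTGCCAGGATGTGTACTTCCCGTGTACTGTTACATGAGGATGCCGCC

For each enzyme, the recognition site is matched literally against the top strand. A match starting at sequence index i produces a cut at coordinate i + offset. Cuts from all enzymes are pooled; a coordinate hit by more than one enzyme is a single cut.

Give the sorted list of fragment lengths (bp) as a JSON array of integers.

Scan for sites:
  KluI CACGGCC/5: at [29, 55, 150, 169] ⇒ [34, 60, 155, 174]
  IvoIII ACATGAGG/0: at [74, 86, 181, 233] ⇒ [74, 86, 181, 233]
  BxoIV GCCAG/3: at [33, 37, 50, 65, 107, 113, 133, 158, 191, 204, 246] ⇒ [0, 36, 40, 53, 68, 110, 116, 136, 161, 194, 207]
  LmaII GTGTACT/5: at [3, 42, 97, 119, 142, 197, 212, 223] ⇒ [8, 47, 102, 124, 147, 202, 217, 228]

Pooled cuts: [0, 8, 34, 36, 40, 47, 53, 60, 68, 74, 86, 102, 110, 116, 124, 136, 147, 155, 161, 174, 181, 194, 202, 207, 217, 228, 233]

Fragment lengths:
  0→8: 8 bp
  8→34: 26 bp
  34→36: 2 bp
  36→40: 4 bp
  40→47: 7 bp
  47→53: 6 bp
  53→60: 7 bp
  60→68: 8 bp
  68→74: 6 bp
  74→86: 12 bp
  86→102: 16 bp
  102→110: 8 bp
  110→116: 6 bp
  116→124: 8 bp
  124→136: 12 bp
  136→147: 11 bp
  147→155: 8 bp
  155→161: 6 bp
  161→174: 13 bp
  174→181: 7 bp
  181→194: 13 bp
  194→202: 8 bp
  202→207: 5 bp
  207→217: 10 bp
  217→228: 11 bp
  228→233: 5 bp
  233→0 (wrap): 249-233+0 = 16 bp

[2,4,5,5,6,6,6,6,7,7,7,8,8,8,8,8,8,10,11,11,12,12,13,13,16,16,26]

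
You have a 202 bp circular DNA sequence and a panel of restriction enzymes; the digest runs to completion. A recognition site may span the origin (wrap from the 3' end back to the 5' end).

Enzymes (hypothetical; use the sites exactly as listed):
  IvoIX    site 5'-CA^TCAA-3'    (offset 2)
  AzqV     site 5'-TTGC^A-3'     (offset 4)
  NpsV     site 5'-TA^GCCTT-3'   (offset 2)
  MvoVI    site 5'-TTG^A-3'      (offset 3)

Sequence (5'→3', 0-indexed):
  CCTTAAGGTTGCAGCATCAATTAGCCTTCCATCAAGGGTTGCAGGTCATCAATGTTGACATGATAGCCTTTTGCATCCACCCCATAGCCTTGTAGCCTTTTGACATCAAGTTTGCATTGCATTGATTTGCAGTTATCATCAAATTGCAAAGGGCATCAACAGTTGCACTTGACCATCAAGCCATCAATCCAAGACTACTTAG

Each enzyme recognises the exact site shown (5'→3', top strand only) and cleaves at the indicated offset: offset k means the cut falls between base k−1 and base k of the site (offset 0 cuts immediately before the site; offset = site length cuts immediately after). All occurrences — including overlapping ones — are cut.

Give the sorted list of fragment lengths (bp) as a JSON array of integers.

[3,4,4,4,5,5,6,6,7,8,8,8,8,8,8,8,9,9,9,10,11,11,12,13,18]

Scan for sites:
  IvoIX (CATCAA, off=2): starts [14, 29, 46, 103, 136, 153, 173, 181] → cuts [16, 31, 48, 105, 138, 155, 175, 183]
  AzqV (TTGCA, off=4): starts [8, 38, 70, 111, 116, 126, 143, 162] → cuts [12, 42, 74, 115, 120, 130, 147, 166]
  NpsV (TAGCCTT, off=2): starts [21, 63, 84, 92, 199] → cuts [23, 65, 86, 94, 201]
  MvoVI (TTGA, off=3): starts [54, 99, 121, 168] → cuts [57, 102, 124, 171]

All cut coordinates (distinct, sorted): [12, 16, 23, 31, 42, 48, 57, 65, 74, 86, 94, 102, 105, 115, 120, 124, 130, 138, 147, 155, 166, 171, 175, 183, 201]

Fragment lengths:
  12→16: 4 bp
  16→23: 7 bp
  23→31: 8 bp
  31→42: 11 bp
  42→48: 6 bp
  48→57: 9 bp
  57→65: 8 bp
  65→74: 9 bp
  74→86: 12 bp
  86→94: 8 bp
  94→102: 8 bp
  102→105: 3 bp
  105→115: 10 bp
  115→120: 5 bp
  120→124: 4 bp
  124→130: 6 bp
  130→138: 8 bp
  138→147: 9 bp
  147→155: 8 bp
  155→166: 11 bp
  166→171: 5 bp
  171→175: 4 bp
  175→183: 8 bp
  183→201: 18 bp
  201→12 (wrap): 202-201+12 = 13 bp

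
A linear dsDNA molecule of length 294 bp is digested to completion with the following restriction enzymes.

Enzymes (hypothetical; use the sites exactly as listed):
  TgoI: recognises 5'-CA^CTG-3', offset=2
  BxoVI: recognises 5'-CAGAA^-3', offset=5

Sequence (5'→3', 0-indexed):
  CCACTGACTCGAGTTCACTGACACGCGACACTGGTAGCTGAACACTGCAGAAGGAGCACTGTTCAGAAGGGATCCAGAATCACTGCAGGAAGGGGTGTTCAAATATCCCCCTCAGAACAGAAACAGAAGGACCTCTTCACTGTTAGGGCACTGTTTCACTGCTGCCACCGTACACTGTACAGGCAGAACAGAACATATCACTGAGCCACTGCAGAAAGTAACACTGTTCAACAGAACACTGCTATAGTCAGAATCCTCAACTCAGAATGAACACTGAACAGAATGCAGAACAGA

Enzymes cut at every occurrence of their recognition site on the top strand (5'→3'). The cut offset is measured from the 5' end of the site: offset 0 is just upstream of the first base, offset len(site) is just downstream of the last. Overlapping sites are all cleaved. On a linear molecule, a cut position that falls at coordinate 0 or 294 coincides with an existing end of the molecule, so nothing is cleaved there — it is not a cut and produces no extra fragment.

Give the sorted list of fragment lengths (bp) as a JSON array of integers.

[2,3,3,4,5,5,6,6,6,7,7,7,8,8,8,8,10,10,11,11,11,13,13,14,14,14,14,15,16,35]

Per-enzyme occurrences:
  TgoI CACTG/2: at [1, 15, 28, 42, 56, 80, 137, 148, 156, 172, 198, 206, 221, 236, 271] ⇒ [3, 17, 30, 44, 58, 82, 139, 150, 158, 174, 200, 208, 223, 238, 273]
  BxoVI CAGAA/5: at [47, 63, 74, 112, 117, 123, 183, 188, 211, 231, 248, 262, 278, 285] ⇒ [52, 68, 79, 117, 122, 128, 188, 193, 216, 236, 253, 267, 283, 290]

All cut coordinates (distinct, sorted): [3, 17, 30, 44, 52, 58, 68, 79, 82, 117, 122, 128, 139, 150, 158, 174, 188, 193, 200, 208, 216, 223, 236, 238, 253, 267, 273, 283, 290]

Fragments:
  [0,3): 3 bp
  [3,17): 14 bp
  [17,30): 13 bp
  [30,44): 14 bp
  [44,52): 8 bp
  [52,58): 6 bp
  [58,68): 10 bp
  [68,79): 11 bp
  [79,82): 3 bp
  [82,117): 35 bp
  [117,122): 5 bp
  [122,128): 6 bp
  [128,139): 11 bp
  [139,150): 11 bp
  [150,158): 8 bp
  [158,174): 16 bp
  [174,188): 14 bp
  [188,193): 5 bp
  [193,200): 7 bp
  [200,208): 8 bp
  [208,216): 8 bp
  [216,223): 7 bp
  [223,236): 13 bp
  [236,238): 2 bp
  [238,253): 15 bp
  [253,267): 14 bp
  [267,273): 6 bp
  [273,283): 10 bp
  [283,290): 7 bp
  [290,294): 4 bp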